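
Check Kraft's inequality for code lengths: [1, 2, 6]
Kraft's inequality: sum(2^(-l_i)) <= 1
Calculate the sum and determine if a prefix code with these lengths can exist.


Sum = 2^(-1) + 2^(-2) + 2^(-6)
    = 0.5 + 0.25 + 0.015625
    = 49/64 = 0.765625
Since 0.765625 <= 1, Kraft's inequality IS satisfied.
A prefix code with these lengths CAN exist.

Kraft sum = 0.765625. Satisfied.


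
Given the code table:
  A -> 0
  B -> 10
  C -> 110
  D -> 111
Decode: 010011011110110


Decoding:
0 -> A
10 -> B
0 -> A
110 -> C
111 -> D
10 -> B
110 -> C


Result: ABACDBC


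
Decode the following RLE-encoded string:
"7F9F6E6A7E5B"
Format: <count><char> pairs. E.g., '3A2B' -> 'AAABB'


Expanding each <count><char> pair:
  7F -> 'FFFFFFF'
  9F -> 'FFFFFFFFF'
  6E -> 'EEEEEE'
  6A -> 'AAAAAA'
  7E -> 'EEEEEEE'
  5B -> 'BBBBB'

Decoded = FFFFFFFFFFFFFFFFEEEEEEAAAAAAEEEEEEEBBBBB


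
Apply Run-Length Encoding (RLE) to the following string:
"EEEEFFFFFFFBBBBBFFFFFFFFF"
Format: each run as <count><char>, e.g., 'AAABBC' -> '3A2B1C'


Scanning runs left to right:
  i=0: run of 'E' x 4 -> '4E'
  i=4: run of 'F' x 7 -> '7F'
  i=11: run of 'B' x 5 -> '5B'
  i=16: run of 'F' x 9 -> '9F'

RLE = 4E7F5B9F


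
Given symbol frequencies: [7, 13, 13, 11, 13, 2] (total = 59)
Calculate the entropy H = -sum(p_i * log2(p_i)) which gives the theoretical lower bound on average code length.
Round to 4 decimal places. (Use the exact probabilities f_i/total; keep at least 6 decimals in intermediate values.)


Per-symbol terms -p_i * log2(p_i) with p_i = f_i/59:
  p = 7/59 = 0.118644: log2(p) = -3.075288, -p*log2(p) = 0.364865
  p = 13/59 = 0.220339: log2(p) = -2.182203, -p*log2(p) = 0.480824
  p = 13/59 = 0.220339: log2(p) = -2.182203, -p*log2(p) = 0.480824
  p = 11/59 = 0.186441: log2(p) = -2.423211, -p*log2(p) = 0.451785
  p = 13/59 = 0.220339: log2(p) = -2.182203, -p*log2(p) = 0.480824
  p = 2/59 = 0.033898: log2(p) = -4.882643, -p*log2(p) = 0.165513
H = 0.364865 + 0.480824 + 0.480824 + 0.451785 + 0.480824 + 0.165513 = 2.424635

H = 2.4246 bits/symbol


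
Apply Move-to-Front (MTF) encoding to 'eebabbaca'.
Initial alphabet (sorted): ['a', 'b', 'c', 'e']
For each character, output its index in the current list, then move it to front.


MTF encoding:
'e': index 3 in ['a', 'b', 'c', 'e'] -> ['e', 'a', 'b', 'c']
'e': index 0 in ['e', 'a', 'b', 'c'] -> ['e', 'a', 'b', 'c']
'b': index 2 in ['e', 'a', 'b', 'c'] -> ['b', 'e', 'a', 'c']
'a': index 2 in ['b', 'e', 'a', 'c'] -> ['a', 'b', 'e', 'c']
'b': index 1 in ['a', 'b', 'e', 'c'] -> ['b', 'a', 'e', 'c']
'b': index 0 in ['b', 'a', 'e', 'c'] -> ['b', 'a', 'e', 'c']
'a': index 1 in ['b', 'a', 'e', 'c'] -> ['a', 'b', 'e', 'c']
'c': index 3 in ['a', 'b', 'e', 'c'] -> ['c', 'a', 'b', 'e']
'a': index 1 in ['c', 'a', 'b', 'e'] -> ['a', 'c', 'b', 'e']


Output: [3, 0, 2, 2, 1, 0, 1, 3, 1]


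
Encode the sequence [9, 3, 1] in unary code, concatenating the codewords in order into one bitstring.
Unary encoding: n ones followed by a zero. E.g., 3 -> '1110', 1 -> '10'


Encode each number as n ones followed by a terminating 0:
  9 -> 1111111110 (10 bits)
  3 -> 1110 (4 bits)
  1 -> 10 (2 bits)
Total length = 10 + 4 + 2 = 16 bits.

Unary([9, 3, 1]) = 1111111110111010 (16 bits)


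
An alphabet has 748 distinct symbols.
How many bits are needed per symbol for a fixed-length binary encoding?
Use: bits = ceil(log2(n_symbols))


log2(748) = 9.5469
Bracket: 2^9 = 512 < 748 <= 2^10 = 1024
So ceil(log2(748)) = 10

bits = ceil(log2(748)) = ceil(9.5469) = 10 bits


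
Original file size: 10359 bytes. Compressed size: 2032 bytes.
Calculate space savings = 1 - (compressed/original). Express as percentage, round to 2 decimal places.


ratio = compressed/original = 2032/10359 = 0.196158
savings = 1 - ratio = 1 - 0.196158 = 0.803842
as a percentage: 0.803842 * 100 = 80.38%

Space savings = 1 - 2032/10359 = 80.38%


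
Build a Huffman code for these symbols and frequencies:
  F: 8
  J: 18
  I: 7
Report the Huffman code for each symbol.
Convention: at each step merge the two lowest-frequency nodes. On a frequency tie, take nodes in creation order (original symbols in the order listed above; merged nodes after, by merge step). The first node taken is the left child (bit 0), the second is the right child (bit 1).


Huffman tree construction:
Step 1: Merge I(7) + F(8) = 15
Step 2: Merge (I+F)(15) + J(18) = 33
Read each symbol's code off the tree from the root (left child = 0, right child = 1).

Codes:
  F: 01 (length 2)
  J: 1 (length 1)
  I: 00 (length 2)
Average code length: 48/33 = 1.4545 bits/symbol


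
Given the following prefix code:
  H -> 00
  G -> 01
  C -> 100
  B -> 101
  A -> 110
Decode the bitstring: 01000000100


Decoding step by step:
Bits 01 -> G
Bits 00 -> H
Bits 00 -> H
Bits 00 -> H
Bits 100 -> C


Decoded message: GHHHC


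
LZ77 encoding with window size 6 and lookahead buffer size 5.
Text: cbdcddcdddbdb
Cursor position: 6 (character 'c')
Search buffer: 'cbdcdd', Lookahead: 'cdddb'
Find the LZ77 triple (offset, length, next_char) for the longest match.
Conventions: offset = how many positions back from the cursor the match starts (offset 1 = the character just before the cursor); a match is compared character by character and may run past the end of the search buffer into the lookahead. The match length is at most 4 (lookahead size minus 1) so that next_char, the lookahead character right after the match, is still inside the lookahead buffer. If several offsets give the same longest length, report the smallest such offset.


Try each offset into the search buffer:
  offset=1 (pos 5, char 'd'): match length 0
  offset=2 (pos 4, char 'd'): match length 0
  offset=3 (pos 3, char 'c'): match length 3
  offset=4 (pos 2, char 'd'): match length 0
  offset=5 (pos 1, char 'b'): match length 0
  offset=6 (pos 0, char 'c'): match length 1
Longest match has length 3 at offset 3.
next_char = character at position 6 + 3 = 9 -> 'd'

Best match: offset=3, length=3 (matching 'cdd' starting at position 3)
LZ77 triple: (3, 3, 'd')


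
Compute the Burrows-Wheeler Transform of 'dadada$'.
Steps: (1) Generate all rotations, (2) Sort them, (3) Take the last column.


Rotations (sorted):
  0: $dadada -> last char: a
  1: a$dadad -> last char: d
  2: ada$dad -> last char: d
  3: adada$d -> last char: d
  4: da$dada -> last char: a
  5: dada$da -> last char: a
  6: dadada$ -> last char: $


BWT = adddaa$


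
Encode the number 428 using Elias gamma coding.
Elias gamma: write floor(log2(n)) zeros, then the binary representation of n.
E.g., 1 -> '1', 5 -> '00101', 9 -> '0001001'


num_bits = floor(log2(428)) + 1 = 9
leading_zeros = num_bits - 1 = 8
binary(428) = 110101100

Elias gamma(428) = '00000000' + '110101100' = 00000000110101100 (17 bits)


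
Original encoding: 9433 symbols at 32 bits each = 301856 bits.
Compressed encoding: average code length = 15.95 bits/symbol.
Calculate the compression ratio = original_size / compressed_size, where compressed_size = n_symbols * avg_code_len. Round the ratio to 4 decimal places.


original_size = n_symbols * orig_bits = 9433 * 32 = 301856 bits
compressed_size = n_symbols * avg_code_len = 9433 * 15.95 = 150456.35 bits
ratio = original_size / compressed_size = 301856 / 150456.35 = 2.0063

Compression ratio = 2.0063


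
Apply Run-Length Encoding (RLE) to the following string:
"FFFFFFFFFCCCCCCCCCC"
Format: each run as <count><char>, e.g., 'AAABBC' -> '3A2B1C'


Scanning runs left to right:
  i=0: run of 'F' x 9 -> '9F'
  i=9: run of 'C' x 10 -> '10C'

RLE = 9F10C


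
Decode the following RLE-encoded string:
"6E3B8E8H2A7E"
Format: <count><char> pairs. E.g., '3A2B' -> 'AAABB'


Expanding each <count><char> pair:
  6E -> 'EEEEEE'
  3B -> 'BBB'
  8E -> 'EEEEEEEE'
  8H -> 'HHHHHHHH'
  2A -> 'AA'
  7E -> 'EEEEEEE'

Decoded = EEEEEEBBBEEEEEEEEHHHHHHHHAAEEEEEEE


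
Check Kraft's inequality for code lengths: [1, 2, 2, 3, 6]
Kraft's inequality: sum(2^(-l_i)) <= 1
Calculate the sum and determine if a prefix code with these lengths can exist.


Sum = 2^(-1) + 2^(-2) + 2^(-2) + 2^(-3) + 2^(-6)
    = 0.5 + 0.25 + 0.25 + 0.125 + 0.015625
    = 73/64 = 1.140625
Since 1.140625 > 1, Kraft's inequality is NOT satisfied.
A prefix code with these lengths CANNOT exist.

Kraft sum = 1.140625. Not satisfied.


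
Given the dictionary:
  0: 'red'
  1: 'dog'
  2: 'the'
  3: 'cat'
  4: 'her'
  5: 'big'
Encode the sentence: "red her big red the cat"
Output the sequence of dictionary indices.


Look up each word in the dictionary:
  'red' -> 0
  'her' -> 4
  'big' -> 5
  'red' -> 0
  'the' -> 2
  'cat' -> 3

Encoded: [0, 4, 5, 0, 2, 3]


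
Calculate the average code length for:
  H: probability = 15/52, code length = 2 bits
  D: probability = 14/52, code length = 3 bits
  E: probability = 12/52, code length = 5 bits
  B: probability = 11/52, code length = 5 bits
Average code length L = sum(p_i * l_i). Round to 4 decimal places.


Weighted contributions p_i * l_i:
  H: (15/52) * 2 = 30/52
  D: (14/52) * 3 = 42/52
  E: (12/52) * 5 = 60/52
  B: (11/52) * 5 = 55/52
Sum = (30 + 42 + 60 + 55)/52 = 187/52

L = 187/52 = 3.5962 bits/symbol


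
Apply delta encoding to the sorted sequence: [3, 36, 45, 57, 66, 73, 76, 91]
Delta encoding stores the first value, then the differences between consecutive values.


First value: 3
Deltas:
  36 - 3 = 33
  45 - 36 = 9
  57 - 45 = 12
  66 - 57 = 9
  73 - 66 = 7
  76 - 73 = 3
  91 - 76 = 15


Delta encoded: [3, 33, 9, 12, 9, 7, 3, 15]


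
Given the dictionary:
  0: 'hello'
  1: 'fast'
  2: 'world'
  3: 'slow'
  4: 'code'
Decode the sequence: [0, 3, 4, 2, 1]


Look up each index in the dictionary:
  0 -> 'hello'
  3 -> 'slow'
  4 -> 'code'
  2 -> 'world'
  1 -> 'fast'

Decoded: "hello slow code world fast"


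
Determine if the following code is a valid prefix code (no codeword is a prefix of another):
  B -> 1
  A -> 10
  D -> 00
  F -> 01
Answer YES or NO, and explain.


Checking each pair (does one codeword prefix another?):
  B='1' vs A='10': prefix -- VIOLATION

NO -- this is NOT a valid prefix code. B (1) is a prefix of A (10).


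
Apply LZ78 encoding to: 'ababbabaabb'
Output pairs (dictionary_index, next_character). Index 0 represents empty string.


LZ78 encoding steps:
Dictionary: {0: ''}
Step 1: w='' (idx 0), next='a' -> output (0, 'a'), add 'a' as idx 1
Step 2: w='' (idx 0), next='b' -> output (0, 'b'), add 'b' as idx 2
Step 3: w='a' (idx 1), next='b' -> output (1, 'b'), add 'ab' as idx 3
Step 4: w='b' (idx 2), next='a' -> output (2, 'a'), add 'ba' as idx 4
Step 5: w='ba' (idx 4), next='a' -> output (4, 'a'), add 'baa' as idx 5
Step 6: w='b' (idx 2), next='b' -> output (2, 'b'), add 'bb' as idx 6


Encoded: [(0, 'a'), (0, 'b'), (1, 'b'), (2, 'a'), (4, 'a'), (2, 'b')]


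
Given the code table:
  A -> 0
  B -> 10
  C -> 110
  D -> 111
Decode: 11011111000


Decoding:
110 -> C
111 -> D
110 -> C
0 -> A
0 -> A


Result: CDCAA


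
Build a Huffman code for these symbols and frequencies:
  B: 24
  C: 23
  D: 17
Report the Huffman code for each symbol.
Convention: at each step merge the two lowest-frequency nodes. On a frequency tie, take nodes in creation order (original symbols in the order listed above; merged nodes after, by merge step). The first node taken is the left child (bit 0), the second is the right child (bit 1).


Huffman tree construction:
Step 1: Merge D(17) + C(23) = 40
Step 2: Merge B(24) + (D+C)(40) = 64
Read each symbol's code off the tree from the root (left child = 0, right child = 1).

Codes:
  B: 0 (length 1)
  C: 11 (length 2)
  D: 10 (length 2)
Average code length: 104/64 = 1.6250 bits/symbol


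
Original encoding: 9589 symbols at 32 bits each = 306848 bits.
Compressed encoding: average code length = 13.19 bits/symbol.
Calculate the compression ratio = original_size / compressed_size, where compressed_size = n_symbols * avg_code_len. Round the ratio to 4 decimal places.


original_size = n_symbols * orig_bits = 9589 * 32 = 306848 bits
compressed_size = n_symbols * avg_code_len = 9589 * 13.19 = 126478.91 bits
ratio = original_size / compressed_size = 306848 / 126478.91 = 2.4261

Compression ratio = 2.4261


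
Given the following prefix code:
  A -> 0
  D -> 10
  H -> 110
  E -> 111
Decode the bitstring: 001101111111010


Decoding step by step:
Bits 0 -> A
Bits 0 -> A
Bits 110 -> H
Bits 111 -> E
Bits 111 -> E
Bits 10 -> D
Bits 10 -> D


Decoded message: AAHEEDD


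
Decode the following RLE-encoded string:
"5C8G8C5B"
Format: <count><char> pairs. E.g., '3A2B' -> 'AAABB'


Expanding each <count><char> pair:
  5C -> 'CCCCC'
  8G -> 'GGGGGGGG'
  8C -> 'CCCCCCCC'
  5B -> 'BBBBB'

Decoded = CCCCCGGGGGGGGCCCCCCCCBBBBB


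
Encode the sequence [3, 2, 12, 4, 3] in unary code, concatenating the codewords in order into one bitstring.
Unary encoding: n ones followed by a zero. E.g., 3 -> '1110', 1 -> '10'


Encode each number as n ones followed by a terminating 0:
  3 -> 1110 (4 bits)
  2 -> 110 (3 bits)
  12 -> 1111111111110 (13 bits)
  4 -> 11110 (5 bits)
  3 -> 1110 (4 bits)
Total length = 4 + 3 + 13 + 5 + 4 = 29 bits.

Unary([3, 2, 12, 4, 3]) = 11101101111111111110111101110 (29 bits)


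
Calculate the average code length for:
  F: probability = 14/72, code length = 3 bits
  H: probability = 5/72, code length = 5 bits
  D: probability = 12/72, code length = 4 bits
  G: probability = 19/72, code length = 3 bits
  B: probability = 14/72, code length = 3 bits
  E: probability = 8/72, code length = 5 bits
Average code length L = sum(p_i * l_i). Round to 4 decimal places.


Weighted contributions p_i * l_i:
  F: (14/72) * 3 = 42/72
  H: (5/72) * 5 = 25/72
  D: (12/72) * 4 = 48/72
  G: (19/72) * 3 = 57/72
  B: (14/72) * 3 = 42/72
  E: (8/72) * 5 = 40/72
Sum = (42 + 25 + 48 + 57 + 42 + 40)/72 = 254/72

L = 254/72 = 3.5278 bits/symbol


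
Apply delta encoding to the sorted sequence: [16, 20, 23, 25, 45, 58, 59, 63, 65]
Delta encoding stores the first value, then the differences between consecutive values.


First value: 16
Deltas:
  20 - 16 = 4
  23 - 20 = 3
  25 - 23 = 2
  45 - 25 = 20
  58 - 45 = 13
  59 - 58 = 1
  63 - 59 = 4
  65 - 63 = 2


Delta encoded: [16, 4, 3, 2, 20, 13, 1, 4, 2]


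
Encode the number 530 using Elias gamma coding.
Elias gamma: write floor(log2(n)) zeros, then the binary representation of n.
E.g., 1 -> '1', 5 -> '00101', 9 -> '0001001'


num_bits = floor(log2(530)) + 1 = 10
leading_zeros = num_bits - 1 = 9
binary(530) = 1000010010

Elias gamma(530) = '000000000' + '1000010010' = 0000000001000010010 (19 bits)


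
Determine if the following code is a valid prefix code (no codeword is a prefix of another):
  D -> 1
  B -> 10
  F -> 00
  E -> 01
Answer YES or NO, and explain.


Checking each pair (does one codeword prefix another?):
  D='1' vs B='10': prefix -- VIOLATION

NO -- this is NOT a valid prefix code. D (1) is a prefix of B (10).


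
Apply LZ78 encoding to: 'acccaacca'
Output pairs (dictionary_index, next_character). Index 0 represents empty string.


LZ78 encoding steps:
Dictionary: {0: ''}
Step 1: w='' (idx 0), next='a' -> output (0, 'a'), add 'a' as idx 1
Step 2: w='' (idx 0), next='c' -> output (0, 'c'), add 'c' as idx 2
Step 3: w='c' (idx 2), next='c' -> output (2, 'c'), add 'cc' as idx 3
Step 4: w='a' (idx 1), next='a' -> output (1, 'a'), add 'aa' as idx 4
Step 5: w='cc' (idx 3), next='a' -> output (3, 'a'), add 'cca' as idx 5


Encoded: [(0, 'a'), (0, 'c'), (2, 'c'), (1, 'a'), (3, 'a')]


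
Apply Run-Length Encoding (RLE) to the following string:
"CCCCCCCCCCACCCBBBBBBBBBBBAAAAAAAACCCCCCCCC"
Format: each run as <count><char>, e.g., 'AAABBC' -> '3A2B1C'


Scanning runs left to right:
  i=0: run of 'C' x 10 -> '10C'
  i=10: run of 'A' x 1 -> '1A'
  i=11: run of 'C' x 3 -> '3C'
  i=14: run of 'B' x 11 -> '11B'
  i=25: run of 'A' x 8 -> '8A'
  i=33: run of 'C' x 9 -> '9C'

RLE = 10C1A3C11B8A9C


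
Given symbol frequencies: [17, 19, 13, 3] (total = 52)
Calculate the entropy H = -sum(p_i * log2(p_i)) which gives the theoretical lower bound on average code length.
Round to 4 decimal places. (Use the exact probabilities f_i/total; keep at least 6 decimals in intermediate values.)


Per-symbol terms -p_i * log2(p_i) with p_i = f_i/52:
  p = 17/52 = 0.326923: log2(p) = -1.612977, -p*log2(p) = 0.527319
  p = 19/52 = 0.365385: log2(p) = -1.452512, -p*log2(p) = 0.530726
  p = 13/52 = 0.250000: log2(p) = -2.000000, -p*log2(p) = 0.500000
  p = 3/52 = 0.057692: log2(p) = -4.115477, -p*log2(p) = 0.237431
H = 0.527319 + 0.530726 + 0.500000 + 0.237431 = 1.795476

H = 1.7955 bits/symbol


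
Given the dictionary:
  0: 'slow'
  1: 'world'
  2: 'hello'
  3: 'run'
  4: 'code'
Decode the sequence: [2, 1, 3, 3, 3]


Look up each index in the dictionary:
  2 -> 'hello'
  1 -> 'world'
  3 -> 'run'
  3 -> 'run'
  3 -> 'run'

Decoded: "hello world run run run"


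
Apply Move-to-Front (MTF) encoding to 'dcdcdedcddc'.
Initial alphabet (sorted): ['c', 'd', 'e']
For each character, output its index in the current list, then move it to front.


MTF encoding:
'd': index 1 in ['c', 'd', 'e'] -> ['d', 'c', 'e']
'c': index 1 in ['d', 'c', 'e'] -> ['c', 'd', 'e']
'd': index 1 in ['c', 'd', 'e'] -> ['d', 'c', 'e']
'c': index 1 in ['d', 'c', 'e'] -> ['c', 'd', 'e']
'd': index 1 in ['c', 'd', 'e'] -> ['d', 'c', 'e']
'e': index 2 in ['d', 'c', 'e'] -> ['e', 'd', 'c']
'd': index 1 in ['e', 'd', 'c'] -> ['d', 'e', 'c']
'c': index 2 in ['d', 'e', 'c'] -> ['c', 'd', 'e']
'd': index 1 in ['c', 'd', 'e'] -> ['d', 'c', 'e']
'd': index 0 in ['d', 'c', 'e'] -> ['d', 'c', 'e']
'c': index 1 in ['d', 'c', 'e'] -> ['c', 'd', 'e']


Output: [1, 1, 1, 1, 1, 2, 1, 2, 1, 0, 1]


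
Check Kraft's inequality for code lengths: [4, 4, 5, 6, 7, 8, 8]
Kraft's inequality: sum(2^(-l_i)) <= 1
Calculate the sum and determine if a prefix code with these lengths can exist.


Sum = 2^(-4) + 2^(-4) + 2^(-5) + 2^(-6) + 2^(-7) + 2^(-8) + 2^(-8)
    = 0.0625 + 0.0625 + 0.03125 + 0.015625 + 0.0078125 + 0.00390625 + 0.00390625
    = 48/256 = 0.1875
Since 0.1875 <= 1, Kraft's inequality IS satisfied.
A prefix code with these lengths CAN exist.

Kraft sum = 0.1875. Satisfied.


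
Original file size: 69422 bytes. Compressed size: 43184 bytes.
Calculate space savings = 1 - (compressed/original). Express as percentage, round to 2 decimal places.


ratio = compressed/original = 43184/69422 = 0.622051
savings = 1 - ratio = 1 - 0.622051 = 0.377949
as a percentage: 0.377949 * 100 = 37.79%

Space savings = 1 - 43184/69422 = 37.79%


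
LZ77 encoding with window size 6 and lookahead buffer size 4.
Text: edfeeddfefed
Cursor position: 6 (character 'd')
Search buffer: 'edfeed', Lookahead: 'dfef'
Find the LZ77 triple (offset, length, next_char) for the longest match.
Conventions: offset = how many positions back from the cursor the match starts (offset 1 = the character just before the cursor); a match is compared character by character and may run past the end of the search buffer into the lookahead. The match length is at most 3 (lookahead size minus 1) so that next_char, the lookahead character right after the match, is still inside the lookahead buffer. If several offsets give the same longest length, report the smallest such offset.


Try each offset into the search buffer:
  offset=1 (pos 5, char 'd'): match length 1
  offset=2 (pos 4, char 'e'): match length 0
  offset=3 (pos 3, char 'e'): match length 0
  offset=4 (pos 2, char 'f'): match length 0
  offset=5 (pos 1, char 'd'): match length 3
  offset=6 (pos 0, char 'e'): match length 0
Longest match has length 3 at offset 5.
next_char = character at position 6 + 3 = 9 -> 'f'

Best match: offset=5, length=3 (matching 'dfe' starting at position 1)
LZ77 triple: (5, 3, 'f')


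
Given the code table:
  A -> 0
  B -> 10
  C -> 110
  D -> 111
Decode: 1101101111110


Decoding:
110 -> C
110 -> C
111 -> D
111 -> D
0 -> A


Result: CCDDA


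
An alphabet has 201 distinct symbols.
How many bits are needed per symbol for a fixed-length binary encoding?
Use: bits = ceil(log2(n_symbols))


log2(201) = 7.6511
Bracket: 2^7 = 128 < 201 <= 2^8 = 256
So ceil(log2(201)) = 8

bits = ceil(log2(201)) = ceil(7.6511) = 8 bits


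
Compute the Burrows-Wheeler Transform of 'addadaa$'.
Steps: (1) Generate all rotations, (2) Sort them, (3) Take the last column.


Rotations (sorted):
  0: $addadaa -> last char: a
  1: a$addada -> last char: a
  2: aa$addad -> last char: d
  3: adaa$add -> last char: d
  4: addadaa$ -> last char: $
  5: daa$adda -> last char: a
  6: dadaa$ad -> last char: d
  7: ddadaa$a -> last char: a


BWT = aadd$ada


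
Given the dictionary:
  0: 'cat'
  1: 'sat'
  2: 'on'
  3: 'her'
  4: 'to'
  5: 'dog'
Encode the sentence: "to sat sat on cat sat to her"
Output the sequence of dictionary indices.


Look up each word in the dictionary:
  'to' -> 4
  'sat' -> 1
  'sat' -> 1
  'on' -> 2
  'cat' -> 0
  'sat' -> 1
  'to' -> 4
  'her' -> 3

Encoded: [4, 1, 1, 2, 0, 1, 4, 3]


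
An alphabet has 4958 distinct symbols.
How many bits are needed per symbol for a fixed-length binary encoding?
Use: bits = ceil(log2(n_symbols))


log2(4958) = 12.2755
Bracket: 2^12 = 4096 < 4958 <= 2^13 = 8192
So ceil(log2(4958)) = 13

bits = ceil(log2(4958)) = ceil(12.2755) = 13 bits


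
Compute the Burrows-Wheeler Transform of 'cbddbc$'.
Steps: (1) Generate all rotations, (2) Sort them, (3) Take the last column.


Rotations (sorted):
  0: $cbddbc -> last char: c
  1: bc$cbdd -> last char: d
  2: bddbc$c -> last char: c
  3: c$cbddb -> last char: b
  4: cbddbc$ -> last char: $
  5: dbc$cbd -> last char: d
  6: ddbc$cb -> last char: b


BWT = cdcb$db


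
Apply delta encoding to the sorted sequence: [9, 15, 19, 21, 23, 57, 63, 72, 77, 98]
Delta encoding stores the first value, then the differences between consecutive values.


First value: 9
Deltas:
  15 - 9 = 6
  19 - 15 = 4
  21 - 19 = 2
  23 - 21 = 2
  57 - 23 = 34
  63 - 57 = 6
  72 - 63 = 9
  77 - 72 = 5
  98 - 77 = 21


Delta encoded: [9, 6, 4, 2, 2, 34, 6, 9, 5, 21]


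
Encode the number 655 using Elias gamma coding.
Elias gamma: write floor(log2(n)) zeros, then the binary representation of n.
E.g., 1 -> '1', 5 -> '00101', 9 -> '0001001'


num_bits = floor(log2(655)) + 1 = 10
leading_zeros = num_bits - 1 = 9
binary(655) = 1010001111

Elias gamma(655) = '000000000' + '1010001111' = 0000000001010001111 (19 bits)


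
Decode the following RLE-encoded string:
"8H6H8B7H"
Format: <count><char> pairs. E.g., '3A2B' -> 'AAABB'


Expanding each <count><char> pair:
  8H -> 'HHHHHHHH'
  6H -> 'HHHHHH'
  8B -> 'BBBBBBBB'
  7H -> 'HHHHHHH'

Decoded = HHHHHHHHHHHHHHBBBBBBBBHHHHHHH


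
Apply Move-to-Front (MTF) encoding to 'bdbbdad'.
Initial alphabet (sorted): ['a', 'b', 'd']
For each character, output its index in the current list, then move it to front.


MTF encoding:
'b': index 1 in ['a', 'b', 'd'] -> ['b', 'a', 'd']
'd': index 2 in ['b', 'a', 'd'] -> ['d', 'b', 'a']
'b': index 1 in ['d', 'b', 'a'] -> ['b', 'd', 'a']
'b': index 0 in ['b', 'd', 'a'] -> ['b', 'd', 'a']
'd': index 1 in ['b', 'd', 'a'] -> ['d', 'b', 'a']
'a': index 2 in ['d', 'b', 'a'] -> ['a', 'd', 'b']
'd': index 1 in ['a', 'd', 'b'] -> ['d', 'a', 'b']


Output: [1, 2, 1, 0, 1, 2, 1]


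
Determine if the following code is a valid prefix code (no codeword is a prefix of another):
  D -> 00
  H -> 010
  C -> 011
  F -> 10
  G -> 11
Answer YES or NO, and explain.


Checking each pair (does one codeword prefix another?):
  D='00' vs H='010': no prefix
  D='00' vs C='011': no prefix
  D='00' vs F='10': no prefix
  D='00' vs G='11': no prefix
  H='010' vs D='00': no prefix
  H='010' vs C='011': no prefix
  H='010' vs F='10': no prefix
  H='010' vs G='11': no prefix
  C='011' vs D='00': no prefix
  C='011' vs H='010': no prefix
  C='011' vs F='10': no prefix
  C='011' vs G='11': no prefix
  F='10' vs D='00': no prefix
  F='10' vs H='010': no prefix
  F='10' vs C='011': no prefix
  F='10' vs G='11': no prefix
  G='11' vs D='00': no prefix
  G='11' vs H='010': no prefix
  G='11' vs C='011': no prefix
  G='11' vs F='10': no prefix
No violation found over all pairs.

YES -- this is a valid prefix code. No codeword is a prefix of any other codeword.


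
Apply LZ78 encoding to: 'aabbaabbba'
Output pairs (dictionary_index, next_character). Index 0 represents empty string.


LZ78 encoding steps:
Dictionary: {0: ''}
Step 1: w='' (idx 0), next='a' -> output (0, 'a'), add 'a' as idx 1
Step 2: w='a' (idx 1), next='b' -> output (1, 'b'), add 'ab' as idx 2
Step 3: w='' (idx 0), next='b' -> output (0, 'b'), add 'b' as idx 3
Step 4: w='a' (idx 1), next='a' -> output (1, 'a'), add 'aa' as idx 4
Step 5: w='b' (idx 3), next='b' -> output (3, 'b'), add 'bb' as idx 5
Step 6: w='b' (idx 3), next='a' -> output (3, 'a'), add 'ba' as idx 6


Encoded: [(0, 'a'), (1, 'b'), (0, 'b'), (1, 'a'), (3, 'b'), (3, 'a')]


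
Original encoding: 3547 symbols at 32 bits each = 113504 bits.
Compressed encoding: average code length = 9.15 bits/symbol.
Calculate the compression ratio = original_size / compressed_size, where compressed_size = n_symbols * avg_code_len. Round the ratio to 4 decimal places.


original_size = n_symbols * orig_bits = 3547 * 32 = 113504 bits
compressed_size = n_symbols * avg_code_len = 3547 * 9.15 = 32455.05 bits
ratio = original_size / compressed_size = 113504 / 32455.05 = 3.4973

Compression ratio = 3.4973


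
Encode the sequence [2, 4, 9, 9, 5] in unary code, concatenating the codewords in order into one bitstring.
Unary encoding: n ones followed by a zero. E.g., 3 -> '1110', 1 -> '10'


Encode each number as n ones followed by a terminating 0:
  2 -> 110 (3 bits)
  4 -> 11110 (5 bits)
  9 -> 1111111110 (10 bits)
  9 -> 1111111110 (10 bits)
  5 -> 111110 (6 bits)
Total length = 3 + 5 + 10 + 10 + 6 = 34 bits.

Unary([2, 4, 9, 9, 5]) = 1101111011111111101111111110111110 (34 bits)


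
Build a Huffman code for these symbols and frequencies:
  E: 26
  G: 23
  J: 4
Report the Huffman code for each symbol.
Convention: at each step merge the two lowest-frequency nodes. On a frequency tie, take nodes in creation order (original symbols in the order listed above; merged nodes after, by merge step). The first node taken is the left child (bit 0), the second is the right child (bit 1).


Huffman tree construction:
Step 1: Merge J(4) + G(23) = 27
Step 2: Merge E(26) + (J+G)(27) = 53
Read each symbol's code off the tree from the root (left child = 0, right child = 1).

Codes:
  E: 0 (length 1)
  G: 11 (length 2)
  J: 10 (length 2)
Average code length: 80/53 = 1.5094 bits/symbol


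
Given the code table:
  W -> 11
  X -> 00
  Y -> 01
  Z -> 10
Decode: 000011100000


Decoding:
00 -> X
00 -> X
11 -> W
10 -> Z
00 -> X
00 -> X


Result: XXWZXX


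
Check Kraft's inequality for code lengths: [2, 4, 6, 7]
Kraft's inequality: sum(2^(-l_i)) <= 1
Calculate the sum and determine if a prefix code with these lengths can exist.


Sum = 2^(-2) + 2^(-4) + 2^(-6) + 2^(-7)
    = 0.25 + 0.0625 + 0.015625 + 0.0078125
    = 43/128 = 0.3359375
Since 0.3359375 <= 1, Kraft's inequality IS satisfied.
A prefix code with these lengths CAN exist.

Kraft sum = 0.3359375. Satisfied.


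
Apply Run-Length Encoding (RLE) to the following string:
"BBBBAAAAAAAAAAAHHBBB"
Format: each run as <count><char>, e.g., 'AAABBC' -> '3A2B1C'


Scanning runs left to right:
  i=0: run of 'B' x 4 -> '4B'
  i=4: run of 'A' x 11 -> '11A'
  i=15: run of 'H' x 2 -> '2H'
  i=17: run of 'B' x 3 -> '3B'

RLE = 4B11A2H3B


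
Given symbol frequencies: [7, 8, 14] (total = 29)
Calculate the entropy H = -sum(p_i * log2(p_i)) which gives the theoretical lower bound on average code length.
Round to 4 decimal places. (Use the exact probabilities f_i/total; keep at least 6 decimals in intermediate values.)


Per-symbol terms -p_i * log2(p_i) with p_i = f_i/29:
  p = 7/29 = 0.241379: log2(p) = -2.050626, -p*log2(p) = 0.494979
  p = 8/29 = 0.275862: log2(p) = -1.857981, -p*log2(p) = 0.512546
  p = 14/29 = 0.482759: log2(p) = -1.050626, -p*log2(p) = 0.507199
H = 0.494979 + 0.512546 + 0.507199 = 1.514724

H = 1.5147 bits/symbol


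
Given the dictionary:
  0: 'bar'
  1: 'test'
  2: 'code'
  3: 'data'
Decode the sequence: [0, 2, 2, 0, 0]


Look up each index in the dictionary:
  0 -> 'bar'
  2 -> 'code'
  2 -> 'code'
  0 -> 'bar'
  0 -> 'bar'

Decoded: "bar code code bar bar"


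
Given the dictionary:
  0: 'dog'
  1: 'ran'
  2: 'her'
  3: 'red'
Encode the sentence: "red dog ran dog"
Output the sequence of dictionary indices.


Look up each word in the dictionary:
  'red' -> 3
  'dog' -> 0
  'ran' -> 1
  'dog' -> 0

Encoded: [3, 0, 1, 0]


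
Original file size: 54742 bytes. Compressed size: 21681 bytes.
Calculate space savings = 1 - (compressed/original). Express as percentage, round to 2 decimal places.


ratio = compressed/original = 21681/54742 = 0.396058
savings = 1 - ratio = 1 - 0.396058 = 0.603942
as a percentage: 0.603942 * 100 = 60.39%

Space savings = 1 - 21681/54742 = 60.39%


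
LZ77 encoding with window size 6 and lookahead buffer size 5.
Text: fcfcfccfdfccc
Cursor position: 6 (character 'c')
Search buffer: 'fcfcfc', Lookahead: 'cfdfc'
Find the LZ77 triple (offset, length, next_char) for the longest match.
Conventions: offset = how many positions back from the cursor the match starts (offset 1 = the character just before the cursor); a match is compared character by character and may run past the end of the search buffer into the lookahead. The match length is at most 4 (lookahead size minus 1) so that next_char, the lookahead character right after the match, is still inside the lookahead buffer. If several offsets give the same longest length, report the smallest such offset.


Try each offset into the search buffer:
  offset=1 (pos 5, char 'c'): match length 1
  offset=2 (pos 4, char 'f'): match length 0
  offset=3 (pos 3, char 'c'): match length 2
  offset=4 (pos 2, char 'f'): match length 0
  offset=5 (pos 1, char 'c'): match length 2
  offset=6 (pos 0, char 'f'): match length 0
Longest match has length 2, found at offsets 3, 5; take the smallest, offset 3.
next_char = character at position 6 + 2 = 8 -> 'd'

Best match: offset=3, length=2 (matching 'cf' starting at position 3)
LZ77 triple: (3, 2, 'd')


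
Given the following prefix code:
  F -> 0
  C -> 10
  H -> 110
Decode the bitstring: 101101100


Decoding step by step:
Bits 10 -> C
Bits 110 -> H
Bits 110 -> H
Bits 0 -> F


Decoded message: CHHF


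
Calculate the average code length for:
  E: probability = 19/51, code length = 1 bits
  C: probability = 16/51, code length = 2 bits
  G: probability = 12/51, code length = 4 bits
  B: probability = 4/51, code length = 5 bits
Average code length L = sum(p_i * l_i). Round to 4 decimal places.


Weighted contributions p_i * l_i:
  E: (19/51) * 1 = 19/51
  C: (16/51) * 2 = 32/51
  G: (12/51) * 4 = 48/51
  B: (4/51) * 5 = 20/51
Sum = (19 + 32 + 48 + 20)/51 = 119/51

L = 119/51 = 2.3333 bits/symbol


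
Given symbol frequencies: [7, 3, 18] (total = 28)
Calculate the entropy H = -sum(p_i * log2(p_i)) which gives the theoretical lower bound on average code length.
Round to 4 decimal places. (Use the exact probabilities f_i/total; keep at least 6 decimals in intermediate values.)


Per-symbol terms -p_i * log2(p_i) with p_i = f_i/28:
  p = 7/28 = 0.250000: log2(p) = -2.000000, -p*log2(p) = 0.500000
  p = 3/28 = 0.107143: log2(p) = -3.222392, -p*log2(p) = 0.345256
  p = 18/28 = 0.642857: log2(p) = -0.637430, -p*log2(p) = 0.409776
H = 0.500000 + 0.345256 + 0.409776 = 1.255032

H = 1.255 bits/symbol


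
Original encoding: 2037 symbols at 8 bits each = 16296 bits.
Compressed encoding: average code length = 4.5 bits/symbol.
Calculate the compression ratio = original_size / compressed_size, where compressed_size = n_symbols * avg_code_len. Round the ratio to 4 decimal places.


original_size = n_symbols * orig_bits = 2037 * 8 = 16296 bits
compressed_size = n_symbols * avg_code_len = 2037 * 4.5 = 9166.5 bits
ratio = original_size / compressed_size = 16296 / 9166.5 = 1.7778

Compression ratio = 1.7778


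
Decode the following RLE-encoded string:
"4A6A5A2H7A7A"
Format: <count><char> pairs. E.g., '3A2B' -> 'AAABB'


Expanding each <count><char> pair:
  4A -> 'AAAA'
  6A -> 'AAAAAA'
  5A -> 'AAAAA'
  2H -> 'HH'
  7A -> 'AAAAAAA'
  7A -> 'AAAAAAA'

Decoded = AAAAAAAAAAAAAAAHHAAAAAAAAAAAAAA


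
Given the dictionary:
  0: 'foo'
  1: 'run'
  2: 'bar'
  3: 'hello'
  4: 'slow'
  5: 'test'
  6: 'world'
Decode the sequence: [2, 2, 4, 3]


Look up each index in the dictionary:
  2 -> 'bar'
  2 -> 'bar'
  4 -> 'slow'
  3 -> 'hello'

Decoded: "bar bar slow hello"


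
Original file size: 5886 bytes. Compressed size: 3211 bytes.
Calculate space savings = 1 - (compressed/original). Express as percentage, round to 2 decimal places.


ratio = compressed/original = 3211/5886 = 0.545532
savings = 1 - ratio = 1 - 0.545532 = 0.454468
as a percentage: 0.454468 * 100 = 45.45%

Space savings = 1 - 3211/5886 = 45.45%


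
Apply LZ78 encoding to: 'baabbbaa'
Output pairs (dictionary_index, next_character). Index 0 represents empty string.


LZ78 encoding steps:
Dictionary: {0: ''}
Step 1: w='' (idx 0), next='b' -> output (0, 'b'), add 'b' as idx 1
Step 2: w='' (idx 0), next='a' -> output (0, 'a'), add 'a' as idx 2
Step 3: w='a' (idx 2), next='b' -> output (2, 'b'), add 'ab' as idx 3
Step 4: w='b' (idx 1), next='b' -> output (1, 'b'), add 'bb' as idx 4
Step 5: w='a' (idx 2), next='a' -> output (2, 'a'), add 'aa' as idx 5


Encoded: [(0, 'b'), (0, 'a'), (2, 'b'), (1, 'b'), (2, 'a')]


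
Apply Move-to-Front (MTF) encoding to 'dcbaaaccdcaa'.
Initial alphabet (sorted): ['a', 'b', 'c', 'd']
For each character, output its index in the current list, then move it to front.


MTF encoding:
'd': index 3 in ['a', 'b', 'c', 'd'] -> ['d', 'a', 'b', 'c']
'c': index 3 in ['d', 'a', 'b', 'c'] -> ['c', 'd', 'a', 'b']
'b': index 3 in ['c', 'd', 'a', 'b'] -> ['b', 'c', 'd', 'a']
'a': index 3 in ['b', 'c', 'd', 'a'] -> ['a', 'b', 'c', 'd']
'a': index 0 in ['a', 'b', 'c', 'd'] -> ['a', 'b', 'c', 'd']
'a': index 0 in ['a', 'b', 'c', 'd'] -> ['a', 'b', 'c', 'd']
'c': index 2 in ['a', 'b', 'c', 'd'] -> ['c', 'a', 'b', 'd']
'c': index 0 in ['c', 'a', 'b', 'd'] -> ['c', 'a', 'b', 'd']
'd': index 3 in ['c', 'a', 'b', 'd'] -> ['d', 'c', 'a', 'b']
'c': index 1 in ['d', 'c', 'a', 'b'] -> ['c', 'd', 'a', 'b']
'a': index 2 in ['c', 'd', 'a', 'b'] -> ['a', 'c', 'd', 'b']
'a': index 0 in ['a', 'c', 'd', 'b'] -> ['a', 'c', 'd', 'b']


Output: [3, 3, 3, 3, 0, 0, 2, 0, 3, 1, 2, 0]


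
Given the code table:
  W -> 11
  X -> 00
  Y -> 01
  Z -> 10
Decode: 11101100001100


Decoding:
11 -> W
10 -> Z
11 -> W
00 -> X
00 -> X
11 -> W
00 -> X


Result: WZWXXWX


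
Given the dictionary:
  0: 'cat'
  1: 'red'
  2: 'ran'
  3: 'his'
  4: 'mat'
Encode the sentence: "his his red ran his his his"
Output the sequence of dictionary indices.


Look up each word in the dictionary:
  'his' -> 3
  'his' -> 3
  'red' -> 1
  'ran' -> 2
  'his' -> 3
  'his' -> 3
  'his' -> 3

Encoded: [3, 3, 1, 2, 3, 3, 3]


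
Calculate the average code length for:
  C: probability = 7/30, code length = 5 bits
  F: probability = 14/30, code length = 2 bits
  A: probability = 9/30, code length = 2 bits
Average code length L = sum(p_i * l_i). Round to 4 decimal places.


Weighted contributions p_i * l_i:
  C: (7/30) * 5 = 35/30
  F: (14/30) * 2 = 28/30
  A: (9/30) * 2 = 18/30
Sum = (35 + 28 + 18)/30 = 81/30

L = 81/30 = 2.7000 bits/symbol


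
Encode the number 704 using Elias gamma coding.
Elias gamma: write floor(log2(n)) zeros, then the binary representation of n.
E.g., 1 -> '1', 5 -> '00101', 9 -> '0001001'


num_bits = floor(log2(704)) + 1 = 10
leading_zeros = num_bits - 1 = 9
binary(704) = 1011000000

Elias gamma(704) = '000000000' + '1011000000' = 0000000001011000000 (19 bits)


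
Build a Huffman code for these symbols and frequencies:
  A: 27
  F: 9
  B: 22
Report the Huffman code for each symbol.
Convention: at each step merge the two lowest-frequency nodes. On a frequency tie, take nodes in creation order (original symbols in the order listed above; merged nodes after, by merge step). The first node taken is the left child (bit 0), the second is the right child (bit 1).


Huffman tree construction:
Step 1: Merge F(9) + B(22) = 31
Step 2: Merge A(27) + (F+B)(31) = 58
Read each symbol's code off the tree from the root (left child = 0, right child = 1).

Codes:
  A: 0 (length 1)
  F: 10 (length 2)
  B: 11 (length 2)
Average code length: 89/58 = 1.5345 bits/symbol


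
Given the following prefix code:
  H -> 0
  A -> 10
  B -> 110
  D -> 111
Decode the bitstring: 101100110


Decoding step by step:
Bits 10 -> A
Bits 110 -> B
Bits 0 -> H
Bits 110 -> B


Decoded message: ABHB


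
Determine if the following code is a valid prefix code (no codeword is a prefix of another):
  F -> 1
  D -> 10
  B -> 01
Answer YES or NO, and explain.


Checking each pair (does one codeword prefix another?):
  F='1' vs D='10': prefix -- VIOLATION

NO -- this is NOT a valid prefix code. F (1) is a prefix of D (10).


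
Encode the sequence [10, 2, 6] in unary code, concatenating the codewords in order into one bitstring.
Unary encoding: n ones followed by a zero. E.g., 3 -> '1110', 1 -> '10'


Encode each number as n ones followed by a terminating 0:
  10 -> 11111111110 (11 bits)
  2 -> 110 (3 bits)
  6 -> 1111110 (7 bits)
Total length = 11 + 3 + 7 = 21 bits.

Unary([10, 2, 6]) = 111111111101101111110 (21 bits)


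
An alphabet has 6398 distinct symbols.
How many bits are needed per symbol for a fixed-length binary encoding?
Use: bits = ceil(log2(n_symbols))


log2(6398) = 12.6434
Bracket: 2^12 = 4096 < 6398 <= 2^13 = 8192
So ceil(log2(6398)) = 13

bits = ceil(log2(6398)) = ceil(12.6434) = 13 bits


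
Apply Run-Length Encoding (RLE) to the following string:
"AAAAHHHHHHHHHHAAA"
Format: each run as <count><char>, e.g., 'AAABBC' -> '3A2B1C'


Scanning runs left to right:
  i=0: run of 'A' x 4 -> '4A'
  i=4: run of 'H' x 10 -> '10H'
  i=14: run of 'A' x 3 -> '3A'

RLE = 4A10H3A


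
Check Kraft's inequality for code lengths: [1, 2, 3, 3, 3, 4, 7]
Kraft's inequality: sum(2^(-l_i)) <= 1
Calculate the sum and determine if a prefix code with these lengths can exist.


Sum = 2^(-1) + 2^(-2) + 2^(-3) + 2^(-3) + 2^(-3) + 2^(-4) + 2^(-7)
    = 0.5 + 0.25 + 0.125 + 0.125 + 0.125 + 0.0625 + 0.0078125
    = 153/128 = 1.1953125
Since 1.1953125 > 1, Kraft's inequality is NOT satisfied.
A prefix code with these lengths CANNOT exist.

Kraft sum = 1.1953125. Not satisfied.


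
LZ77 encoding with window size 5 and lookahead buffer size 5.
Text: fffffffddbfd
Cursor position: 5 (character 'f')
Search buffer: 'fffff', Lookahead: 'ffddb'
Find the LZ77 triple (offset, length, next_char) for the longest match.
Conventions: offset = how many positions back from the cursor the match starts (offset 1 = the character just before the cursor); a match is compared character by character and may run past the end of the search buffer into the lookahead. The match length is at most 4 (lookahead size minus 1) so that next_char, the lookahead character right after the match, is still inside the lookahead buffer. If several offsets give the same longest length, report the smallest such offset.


Try each offset into the search buffer:
  offset=1 (pos 4, char 'f'): match length 2
  offset=2 (pos 3, char 'f'): match length 2
  offset=3 (pos 2, char 'f'): match length 2
  offset=4 (pos 1, char 'f'): match length 2
  offset=5 (pos 0, char 'f'): match length 2
Longest match has length 2, found at offsets 1, 2, 3, 4, 5; take the smallest, offset 1.
next_char = character at position 5 + 2 = 7 -> 'd'

Best match: offset=1, length=2 (matching 'ff' starting at position 4)
LZ77 triple: (1, 2, 'd')


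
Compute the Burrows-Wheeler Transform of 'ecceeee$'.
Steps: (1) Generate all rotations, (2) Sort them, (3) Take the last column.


Rotations (sorted):
  0: $ecceeee -> last char: e
  1: cceeee$e -> last char: e
  2: ceeee$ec -> last char: c
  3: e$ecceee -> last char: e
  4: ecceeee$ -> last char: $
  5: ee$eccee -> last char: e
  6: eee$ecce -> last char: e
  7: eeee$ecc -> last char: c


BWT = eece$eec
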